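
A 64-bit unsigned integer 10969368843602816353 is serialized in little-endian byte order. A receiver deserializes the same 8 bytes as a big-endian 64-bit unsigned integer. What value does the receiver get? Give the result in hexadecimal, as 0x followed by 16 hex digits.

10969368843602816353 in 64-bit hexadecimal is 0x983B06D8552EED61.
Stored little-endian, the bytes at ascending addresses are 61 ED 2E 55 D8 06 3B 98.
Read back as big-endian, the last byte is least significant, giving 0x61ED2E55D8063B98.

0x61ED2E55D8063B98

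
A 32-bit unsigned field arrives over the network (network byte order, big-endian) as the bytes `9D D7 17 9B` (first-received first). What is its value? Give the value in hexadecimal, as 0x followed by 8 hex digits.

In big-endian order the high byte comes first in memory.
The bytes are already most-significant first: 0x9DD7179B.

0x9DD7179B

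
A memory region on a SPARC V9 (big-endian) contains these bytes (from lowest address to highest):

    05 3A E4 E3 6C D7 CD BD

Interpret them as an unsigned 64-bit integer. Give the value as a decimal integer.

376865184273649085

Big-endian stores the most-significant byte at the lowest address.
The bytes are already most-significant first: 0x053AE4E36CD7CDBD.
0x053AE4E36CD7CDBD = 376865184273649085.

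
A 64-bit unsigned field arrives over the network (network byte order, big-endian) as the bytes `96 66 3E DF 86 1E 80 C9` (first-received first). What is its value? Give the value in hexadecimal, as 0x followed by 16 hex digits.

0x96663EDF861E80C9

Big-endian stores the most-significant byte at the lowest address.
The bytes are already most-significant first: 0x96663EDF861E80C9.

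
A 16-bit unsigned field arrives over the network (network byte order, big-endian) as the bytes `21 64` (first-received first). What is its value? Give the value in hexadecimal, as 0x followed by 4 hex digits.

0x2164

In big-endian order the high byte comes first in memory.
The bytes are already most-significant first: 0x2164.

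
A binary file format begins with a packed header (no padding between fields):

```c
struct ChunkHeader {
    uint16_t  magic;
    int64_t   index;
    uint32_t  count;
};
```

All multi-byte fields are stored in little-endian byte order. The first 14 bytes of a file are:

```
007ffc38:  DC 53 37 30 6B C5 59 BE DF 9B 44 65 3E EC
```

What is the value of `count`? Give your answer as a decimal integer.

3963512132

`count` follows `magic` (2 B), `index` (8 B), so it starts at offset 2 + 8 = 10 and occupies 4 bytes.
Bytes at offsets 10..13: 44 65 3E EC.
Little-endian stores the least-significant byte at the lowest address.
Reassemble most-significant byte first: EC 3E 65 44 → 0xEC3E6544.
0xEC3E6544 = 3963512132.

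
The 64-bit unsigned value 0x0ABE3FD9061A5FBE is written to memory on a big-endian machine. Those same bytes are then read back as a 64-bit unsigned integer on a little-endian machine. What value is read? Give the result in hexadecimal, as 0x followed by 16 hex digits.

Stored big-endian, the bytes at ascending addresses are 0A BE 3F D9 06 1A 5F BE.
Read back as little-endian, the first byte is least significant, giving 0xBE5F1A06D93FBE0A.

0xBE5F1A06D93FBE0A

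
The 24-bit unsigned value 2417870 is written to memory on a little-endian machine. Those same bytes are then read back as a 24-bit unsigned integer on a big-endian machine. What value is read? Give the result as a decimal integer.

2417870 in 24-bit hexadecimal is 0x24E4CE.
Stored little-endian, the bytes at ascending addresses are CE E4 24.
Read back as big-endian, the last byte is least significant, giving 0xCEE424.
0xCEE424 = 13558820.

13558820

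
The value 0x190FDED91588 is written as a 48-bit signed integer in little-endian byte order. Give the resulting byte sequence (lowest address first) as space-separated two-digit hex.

Split into bytes (most-significant first): 19 0F DE D9 15 88.
Little-endian: lowest address holds the least-significant byte.
So at ascending addresses the bytes are 88 15 D9 DE 0F 19.

88 15 D9 DE 0F 19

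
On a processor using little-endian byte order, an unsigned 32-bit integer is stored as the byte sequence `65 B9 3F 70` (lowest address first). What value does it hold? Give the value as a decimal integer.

1883224421

Little-endian stores the least-significant byte at the lowest address.
Reassemble most-significant byte first: 70 3F B9 65 → 0x703FB965.
0x703FB965 = 1883224421.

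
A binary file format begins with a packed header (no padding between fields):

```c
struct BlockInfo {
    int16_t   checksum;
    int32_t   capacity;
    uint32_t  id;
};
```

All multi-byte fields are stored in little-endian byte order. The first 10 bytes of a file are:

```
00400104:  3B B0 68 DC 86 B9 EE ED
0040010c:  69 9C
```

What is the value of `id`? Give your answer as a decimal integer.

`id` follows `checksum` (2 B), `capacity` (4 B), so it starts at offset 2 + 4 = 6 and occupies 4 bytes.
Bytes at offsets 6..9: EE ED 69 9C.
In little-endian order the low byte comes first in memory.
Reassemble most-significant byte first: 9C 69 ED EE → 0x9C69EDEE.
0x9C69EDEE = 2624187886.

2624187886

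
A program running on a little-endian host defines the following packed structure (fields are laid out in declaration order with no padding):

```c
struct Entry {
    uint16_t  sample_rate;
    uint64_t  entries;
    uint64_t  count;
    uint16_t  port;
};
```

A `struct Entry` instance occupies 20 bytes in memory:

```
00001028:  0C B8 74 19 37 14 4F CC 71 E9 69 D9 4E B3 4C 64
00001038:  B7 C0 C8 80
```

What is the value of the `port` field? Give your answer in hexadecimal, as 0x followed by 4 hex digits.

0x80C8

`port` follows `sample_rate` (2 B), `entries` (8 B), `count` (8 B), so it starts at offset 2 + 8 + 8 = 18 and occupies 2 bytes.
Bytes at offsets 18..19: C8 80.
Little-endian stores the least-significant byte at the lowest address.
Reassemble most-significant byte first: 80 C8 → 0x80C8.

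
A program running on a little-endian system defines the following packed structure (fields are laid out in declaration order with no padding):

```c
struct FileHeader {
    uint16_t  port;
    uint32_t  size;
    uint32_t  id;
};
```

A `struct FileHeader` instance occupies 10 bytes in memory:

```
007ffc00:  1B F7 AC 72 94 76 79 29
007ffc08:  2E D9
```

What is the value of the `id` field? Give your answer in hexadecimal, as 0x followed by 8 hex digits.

`id` follows `port` (2 B), `size` (4 B), so it starts at offset 2 + 4 = 6 and occupies 4 bytes.
Bytes at offsets 6..9: 79 29 2E D9.
Little-endian stores the least-significant byte at the lowest address.
Reassemble most-significant byte first: D9 2E 29 79 → 0xD92E2979.

0xD92E2979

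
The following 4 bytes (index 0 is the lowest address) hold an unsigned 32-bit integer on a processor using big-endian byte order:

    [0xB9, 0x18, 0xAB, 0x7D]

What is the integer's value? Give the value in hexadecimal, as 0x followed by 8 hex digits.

0xB918AB7D

In big-endian order the high byte comes first in memory.
The bytes are already most-significant first: 0xB918AB7D.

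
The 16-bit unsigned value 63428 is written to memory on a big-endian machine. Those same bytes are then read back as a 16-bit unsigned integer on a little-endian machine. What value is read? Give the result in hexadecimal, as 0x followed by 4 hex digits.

63428 in 16-bit hexadecimal is 0xF7C4.
Stored big-endian, the bytes at ascending addresses are F7 C4.
Read back as little-endian, the first byte is least significant, giving 0xC4F7.

0xC4F7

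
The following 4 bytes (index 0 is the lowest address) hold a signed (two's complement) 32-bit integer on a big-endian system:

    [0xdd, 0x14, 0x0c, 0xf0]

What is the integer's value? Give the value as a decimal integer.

-585888528

In big-endian order the high byte comes first in memory.
The bytes are already most-significant first: 0xDD140CF0.
Top bit is set, so as a signed 32-bit value this is 0xDD140CF0 − 2^32 = -585888528.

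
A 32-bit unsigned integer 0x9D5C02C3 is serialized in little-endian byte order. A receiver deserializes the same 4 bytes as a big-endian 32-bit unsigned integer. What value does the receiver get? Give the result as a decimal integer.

3271711901

Stored little-endian, the bytes at ascending addresses are C3 02 5C 9D.
Read back as big-endian, the last byte is least significant, giving 0xC3025C9D.
0xC3025C9D = 3271711901.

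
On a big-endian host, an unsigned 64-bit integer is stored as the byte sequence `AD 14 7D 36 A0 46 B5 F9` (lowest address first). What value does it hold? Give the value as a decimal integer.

In big-endian order the high byte comes first in memory.
The bytes are already most-significant first: 0xAD147D36A046B5F9.
0xAD147D36A046B5F9 = 12471730941666440697.

12471730941666440697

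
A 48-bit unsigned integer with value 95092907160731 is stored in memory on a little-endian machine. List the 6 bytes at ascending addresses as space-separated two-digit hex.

95092907160731 in hexadecimal, padded to 48 bits, is 0x567C8AF3B49B.
Split into bytes (most-significant first): 56 7C 8A F3 B4 9B.
In little-endian order the low byte comes first in memory.
So at ascending addresses the bytes are 9B B4 F3 8A 7C 56.

9B B4 F3 8A 7C 56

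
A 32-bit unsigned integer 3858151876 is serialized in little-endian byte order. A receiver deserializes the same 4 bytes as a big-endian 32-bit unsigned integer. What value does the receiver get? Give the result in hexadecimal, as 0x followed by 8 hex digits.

0xC4B9F6E5

3858151876 in 32-bit hexadecimal is 0xE5F6B9C4.
Stored little-endian, the bytes at ascending addresses are C4 B9 F6 E5.
Read back as big-endian, the last byte is least significant, giving 0xC4B9F6E5.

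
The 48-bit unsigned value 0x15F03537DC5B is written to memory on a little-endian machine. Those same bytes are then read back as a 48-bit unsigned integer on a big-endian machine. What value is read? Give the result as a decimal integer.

Stored little-endian, the bytes at ascending addresses are 5B DC 37 35 F0 15.
Read back as big-endian, the last byte is least significant, giving 0x5BDC3735F015.
0x5BDC3735F015 = 101001377214485.

101001377214485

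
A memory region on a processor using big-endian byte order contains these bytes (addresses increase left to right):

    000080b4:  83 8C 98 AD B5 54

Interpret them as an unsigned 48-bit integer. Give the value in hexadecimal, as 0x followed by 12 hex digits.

Big-endian: lowest address holds the most-significant byte.
The bytes are already most-significant first: 0x838C98ADB554.

0x838C98ADB554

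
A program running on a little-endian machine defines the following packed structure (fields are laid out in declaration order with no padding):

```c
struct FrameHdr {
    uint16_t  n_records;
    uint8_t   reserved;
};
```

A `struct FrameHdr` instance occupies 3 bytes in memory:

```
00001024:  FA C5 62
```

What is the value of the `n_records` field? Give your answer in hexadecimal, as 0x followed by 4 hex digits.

0xC5FA

`n_records` is the first field, at byte offset 0, occupying 2 bytes.
Bytes at offsets 0..1: FA C5.
Little-endian stores the least-significant byte at the lowest address.
Reassemble most-significant byte first: C5 FA → 0xC5FA.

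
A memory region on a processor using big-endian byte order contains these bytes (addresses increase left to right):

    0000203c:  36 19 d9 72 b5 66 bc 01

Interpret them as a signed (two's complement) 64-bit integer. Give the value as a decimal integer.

3898386039158782977

In big-endian order the high byte comes first in memory.
The bytes are already most-significant first: 0x3619D972B566BC01.
0x3619D972B566BC01 = 3898386039158782977.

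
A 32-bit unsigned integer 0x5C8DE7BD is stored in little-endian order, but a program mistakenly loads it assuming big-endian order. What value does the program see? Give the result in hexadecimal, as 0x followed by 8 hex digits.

0xBDE78D5C

Stored little-endian, the bytes at ascending addresses are BD E7 8D 5C.
Read back as big-endian, the last byte is least significant, giving 0xBDE78D5C.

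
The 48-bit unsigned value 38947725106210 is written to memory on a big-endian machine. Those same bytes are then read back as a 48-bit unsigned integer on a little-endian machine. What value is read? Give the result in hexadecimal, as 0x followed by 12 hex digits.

0x22DC51396C23

38947725106210 in 48-bit hexadecimal is 0x236C3951DC22.
Stored big-endian, the bytes at ascending addresses are 23 6C 39 51 DC 22.
Read back as little-endian, the first byte is least significant, giving 0x22DC51396C23.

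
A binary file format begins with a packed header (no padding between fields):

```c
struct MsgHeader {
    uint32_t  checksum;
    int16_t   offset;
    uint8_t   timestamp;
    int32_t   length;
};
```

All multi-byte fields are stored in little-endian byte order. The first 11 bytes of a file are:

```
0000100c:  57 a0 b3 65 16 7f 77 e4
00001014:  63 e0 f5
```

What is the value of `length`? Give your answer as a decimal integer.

`length` follows `checksum` (4 B), `offset` (2 B), `timestamp` (1 B), so it starts at offset 4 + 2 + 1 = 7 and occupies 4 bytes.
Bytes at offsets 7..10: E4 63 E0 F5.
Little-endian stores the least-significant byte at the lowest address.
Reassemble most-significant byte first: F5 E0 63 E4 → 0xF5E063E4.
Top bit is set, so as a signed 32-bit value this is 0xF5E063E4 − 2^32 = -169843740.

-169843740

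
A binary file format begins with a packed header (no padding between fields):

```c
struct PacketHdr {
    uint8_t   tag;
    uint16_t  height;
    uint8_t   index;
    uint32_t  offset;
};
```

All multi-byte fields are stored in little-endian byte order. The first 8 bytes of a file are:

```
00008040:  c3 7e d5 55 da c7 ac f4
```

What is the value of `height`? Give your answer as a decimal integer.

54654

`height` follows `tag` (1 byte), so it starts at byte offset 1 and occupies 2 bytes.
Bytes at offsets 1..2: 7E D5.
In little-endian order the low byte comes first in memory.
Reassemble most-significant byte first: D5 7E → 0xD57E.
0xD57E = 54654.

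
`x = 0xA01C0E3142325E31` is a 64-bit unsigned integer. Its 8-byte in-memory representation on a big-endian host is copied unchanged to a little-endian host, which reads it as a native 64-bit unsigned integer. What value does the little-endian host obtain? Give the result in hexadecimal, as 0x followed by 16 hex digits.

0x315E3242310E1CA0

Stored big-endian, the bytes at ascending addresses are A0 1C 0E 31 42 32 5E 31.
Read back as little-endian, the first byte is least significant, giving 0x315E3242310E1CA0.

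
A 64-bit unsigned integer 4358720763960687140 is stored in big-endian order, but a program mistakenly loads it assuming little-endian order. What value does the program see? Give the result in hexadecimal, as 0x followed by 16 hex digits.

0x24FAFEFA70497D3C

4358720763960687140 in 64-bit hexadecimal is 0x3C7D4970FAFEFA24.
Stored big-endian, the bytes at ascending addresses are 3C 7D 49 70 FA FE FA 24.
Read back as little-endian, the first byte is least significant, giving 0x24FAFEFA70497D3C.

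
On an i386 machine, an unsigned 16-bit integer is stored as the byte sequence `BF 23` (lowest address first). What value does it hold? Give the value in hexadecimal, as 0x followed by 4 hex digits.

0x23BF

Little-endian stores the least-significant byte at the lowest address.
Reassemble most-significant byte first: 23 BF → 0x23BF.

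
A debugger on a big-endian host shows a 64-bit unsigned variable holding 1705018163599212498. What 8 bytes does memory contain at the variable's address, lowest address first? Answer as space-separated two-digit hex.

1705018163599212498 in hexadecimal, padded to 64 bits, is 0x17A970FC78EB7FD2.
Split into bytes (most-significant first): 17 A9 70 FC 78 EB 7F D2.
Big-endian: lowest address holds the most-significant byte.
So the memory order matches the most-significant-first order: 17 A9 70 FC 78 EB 7F D2.

17 A9 70 FC 78 EB 7F D2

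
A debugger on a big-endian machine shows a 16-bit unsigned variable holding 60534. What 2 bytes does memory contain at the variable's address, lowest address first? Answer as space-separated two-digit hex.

60534 in hexadecimal, padded to 16 bits, is 0xEC76.
Split into bytes (most-significant first): EC 76.
Big-endian stores the most-significant byte at the lowest address.
So the memory order matches the most-significant-first order: EC 76.

EC 76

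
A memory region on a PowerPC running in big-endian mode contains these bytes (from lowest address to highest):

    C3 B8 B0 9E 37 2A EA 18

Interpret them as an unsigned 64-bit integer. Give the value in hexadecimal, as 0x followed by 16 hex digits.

In big-endian order the high byte comes first in memory.
The bytes are already most-significant first: 0xC3B8B09E372AEA18.

0xC3B8B09E372AEA18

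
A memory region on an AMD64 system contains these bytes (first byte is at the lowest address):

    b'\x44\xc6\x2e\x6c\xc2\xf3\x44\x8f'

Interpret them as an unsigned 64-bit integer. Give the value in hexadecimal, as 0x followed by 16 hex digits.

Little-endian stores the least-significant byte at the lowest address.
Reassemble most-significant byte first: 8F 44 F3 C2 6C 2E C6 44 → 0x8F44F3C26C2EC644.

0x8F44F3C26C2EC644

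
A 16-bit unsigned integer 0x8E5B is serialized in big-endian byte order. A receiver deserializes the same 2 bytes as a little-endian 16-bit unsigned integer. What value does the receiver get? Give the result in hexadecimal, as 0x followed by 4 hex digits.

0x5B8E

Stored big-endian, the bytes at ascending addresses are 8E 5B.
Read back as little-endian, the first byte is least significant, giving 0x5B8E.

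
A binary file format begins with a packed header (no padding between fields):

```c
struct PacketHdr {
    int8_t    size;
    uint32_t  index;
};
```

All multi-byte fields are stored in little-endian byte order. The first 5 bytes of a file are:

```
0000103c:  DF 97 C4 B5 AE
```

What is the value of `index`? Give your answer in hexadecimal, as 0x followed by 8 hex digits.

0xAEB5C497

`index` follows `size` (1 byte), so it starts at byte offset 1 and occupies 4 bytes.
Bytes at offsets 1..4: 97 C4 B5 AE.
In little-endian order the low byte comes first in memory.
Reassemble most-significant byte first: AE B5 C4 97 → 0xAEB5C497.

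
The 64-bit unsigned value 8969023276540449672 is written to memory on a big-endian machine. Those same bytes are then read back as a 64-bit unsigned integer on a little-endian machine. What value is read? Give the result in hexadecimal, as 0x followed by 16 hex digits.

0x8853676C265F787C

8969023276540449672 in 64-bit hexadecimal is 0x7C785F266C675388.
Stored big-endian, the bytes at ascending addresses are 7C 78 5F 26 6C 67 53 88.
Read back as little-endian, the first byte is least significant, giving 0x8853676C265F787C.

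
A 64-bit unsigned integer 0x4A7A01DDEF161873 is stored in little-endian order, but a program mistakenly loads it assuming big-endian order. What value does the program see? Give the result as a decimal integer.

8293403933263624778

Stored little-endian, the bytes at ascending addresses are 73 18 16 EF DD 01 7A 4A.
Read back as big-endian, the last byte is least significant, giving 0x731816EFDD017A4A.
0x731816EFDD017A4A = 8293403933263624778.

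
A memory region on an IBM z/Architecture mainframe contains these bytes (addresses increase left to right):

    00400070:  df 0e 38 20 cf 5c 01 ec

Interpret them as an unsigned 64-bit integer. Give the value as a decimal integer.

Big-endian: lowest address holds the most-significant byte.
The bytes are already most-significant first: 0xDF0E3820CF5C01EC.
0xDF0E3820CF5C01EC = 16072845833700901356.

16072845833700901356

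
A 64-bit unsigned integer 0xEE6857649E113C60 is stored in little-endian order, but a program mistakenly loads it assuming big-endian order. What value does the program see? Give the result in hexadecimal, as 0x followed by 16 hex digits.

0x603C119E645768EE

Stored little-endian, the bytes at ascending addresses are 60 3C 11 9E 64 57 68 EE.
Read back as big-endian, the last byte is least significant, giving 0x603C119E645768EE.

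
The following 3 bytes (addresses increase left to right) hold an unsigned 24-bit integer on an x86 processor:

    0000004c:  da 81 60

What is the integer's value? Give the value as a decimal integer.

Little-endian stores the least-significant byte at the lowest address.
Reassemble most-significant byte first: 60 81 DA → 0x6081DA.
0x6081DA = 6324698.

6324698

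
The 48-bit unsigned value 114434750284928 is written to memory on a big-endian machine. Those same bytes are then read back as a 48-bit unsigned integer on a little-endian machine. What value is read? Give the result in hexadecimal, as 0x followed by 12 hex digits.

114434750284928 in 48-bit hexadecimal is 0x6813EAA40480.
Stored big-endian, the bytes at ascending addresses are 68 13 EA A4 04 80.
Read back as little-endian, the first byte is least significant, giving 0x8004A4EA1368.

0x8004A4EA1368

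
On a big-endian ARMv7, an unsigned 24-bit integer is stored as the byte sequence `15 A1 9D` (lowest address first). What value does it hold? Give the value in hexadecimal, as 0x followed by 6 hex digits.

Big-endian stores the most-significant byte at the lowest address.
The bytes are already most-significant first: 0x15A19D.

0x15A19D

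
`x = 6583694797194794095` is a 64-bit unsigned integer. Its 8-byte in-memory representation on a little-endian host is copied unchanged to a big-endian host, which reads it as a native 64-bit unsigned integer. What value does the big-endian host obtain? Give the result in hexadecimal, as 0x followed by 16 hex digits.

6583694797194794095 in 64-bit hexadecimal is 0x5B5DFB894062146F.
Stored little-endian, the bytes at ascending addresses are 6F 14 62 40 89 FB 5D 5B.
Read back as big-endian, the last byte is least significant, giving 0x6F14624089FB5D5B.

0x6F14624089FB5D5B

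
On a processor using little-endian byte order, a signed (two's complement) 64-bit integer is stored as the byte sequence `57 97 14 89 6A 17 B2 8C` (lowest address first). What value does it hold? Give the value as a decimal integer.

Little-endian stores the least-significant byte at the lowest address.
Reassemble most-significant byte first: 8C B2 17 6A 89 14 97 57 → 0x8CB2176A89149757.
Top bit is set, so as a signed 64-bit value this is 0x8CB2176A89149757 − 2^64 = -8308552616211343529.

-8308552616211343529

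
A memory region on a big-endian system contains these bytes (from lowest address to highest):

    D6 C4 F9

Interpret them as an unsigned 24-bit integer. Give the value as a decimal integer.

14075129

Big-endian stores the most-significant byte at the lowest address.
The bytes are already most-significant first: 0xD6C4F9.
0xD6C4F9 = 14075129.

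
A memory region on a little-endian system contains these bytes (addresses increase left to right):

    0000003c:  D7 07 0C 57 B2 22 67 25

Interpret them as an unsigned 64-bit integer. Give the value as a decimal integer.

In little-endian order the low byte comes first in memory.
Reassemble most-significant byte first: 25 67 22 B2 57 0C 07 D7 → 0x256722B2570C07D7.
0x256722B2570C07D7 = 2695161051364460503.

2695161051364460503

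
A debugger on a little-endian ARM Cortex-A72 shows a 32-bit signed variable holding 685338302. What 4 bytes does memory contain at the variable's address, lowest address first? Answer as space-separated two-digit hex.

BE 6E D9 28

685338302 in hexadecimal, padded to 32 bits, is 0x28D96EBE.
Split into bytes (most-significant first): 28 D9 6E BE.
Little-endian: lowest address holds the least-significant byte.
So at ascending addresses the bytes are BE 6E D9 28.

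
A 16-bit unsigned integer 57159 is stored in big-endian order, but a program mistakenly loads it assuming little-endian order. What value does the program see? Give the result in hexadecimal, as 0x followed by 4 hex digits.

0x47DF

57159 in 16-bit hexadecimal is 0xDF47.
Stored big-endian, the bytes at ascending addresses are DF 47.
Read back as little-endian, the first byte is least significant, giving 0x47DF.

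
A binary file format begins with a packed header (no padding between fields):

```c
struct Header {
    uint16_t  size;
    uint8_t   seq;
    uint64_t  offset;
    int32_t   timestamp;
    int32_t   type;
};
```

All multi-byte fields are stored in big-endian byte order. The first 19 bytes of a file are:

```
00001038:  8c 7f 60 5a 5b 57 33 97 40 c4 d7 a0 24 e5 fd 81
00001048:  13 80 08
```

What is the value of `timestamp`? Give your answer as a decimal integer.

`timestamp` follows `size` (2 B), `seq` (1 B), `offset` (8 B), so it starts at offset 2 + 1 + 8 = 11 and occupies 4 bytes.
Bytes at offsets 11..14: A0 24 E5 FD.
Big-endian: lowest address holds the most-significant byte.
The bytes are already most-significant first: 0xA024E5FD.
Top bit is set, so as a signed 32-bit value this is 0xA024E5FD − 2^32 = -1608194563.

-1608194563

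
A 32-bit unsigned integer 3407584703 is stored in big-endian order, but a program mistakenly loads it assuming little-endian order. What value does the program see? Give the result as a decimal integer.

3407584703 in 32-bit hexadecimal is 0xCB1B9DBF.
Stored big-endian, the bytes at ascending addresses are CB 1B 9D BF.
Read back as little-endian, the first byte is least significant, giving 0xBF9D1BCB.
0xBF9D1BCB = 3214744523.

3214744523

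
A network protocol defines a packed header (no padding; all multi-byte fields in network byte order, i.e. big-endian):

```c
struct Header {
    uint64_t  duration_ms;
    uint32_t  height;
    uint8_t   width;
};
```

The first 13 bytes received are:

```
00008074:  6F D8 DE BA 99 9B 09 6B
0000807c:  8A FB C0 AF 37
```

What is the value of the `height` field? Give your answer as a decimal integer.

`height` follows `duration_ms` (8 bytes), so it starts at byte offset 8 and occupies 4 bytes.
Bytes at offsets 8..11: 8A FB C0 AF.
Big-endian stores the most-significant byte at the lowest address.
The bytes are already most-significant first: 0x8AFBC0AF.
0x8AFBC0AF = 2331754671.

2331754671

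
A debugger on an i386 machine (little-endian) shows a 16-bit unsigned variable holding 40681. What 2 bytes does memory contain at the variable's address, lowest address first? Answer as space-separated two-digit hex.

40681 in hexadecimal, padded to 16 bits, is 0x9EE9.
Split into bytes (most-significant first): 9E E9.
Little-endian: lowest address holds the least-significant byte.
So at ascending addresses the bytes are E9 9E.

E9 9E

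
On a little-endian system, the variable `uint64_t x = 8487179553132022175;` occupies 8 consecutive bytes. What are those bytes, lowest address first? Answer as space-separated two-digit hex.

9F 89 64 29 D6 84 C8 75

8487179553132022175 in hexadecimal, padded to 64 bits, is 0x75C884D62964899F.
Split into bytes (most-significant first): 75 C8 84 D6 29 64 89 9F.
Little-endian: lowest address holds the least-significant byte.
So at ascending addresses the bytes are 9F 89 64 29 D6 84 C8 75.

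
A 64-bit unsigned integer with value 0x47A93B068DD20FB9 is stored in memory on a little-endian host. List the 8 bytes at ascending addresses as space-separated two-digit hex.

B9 0F D2 8D 06 3B A9 47

Split into bytes (most-significant first): 47 A9 3B 06 8D D2 0F B9.
Little-endian: lowest address holds the least-significant byte.
So at ascending addresses the bytes are B9 0F D2 8D 06 3B A9 47.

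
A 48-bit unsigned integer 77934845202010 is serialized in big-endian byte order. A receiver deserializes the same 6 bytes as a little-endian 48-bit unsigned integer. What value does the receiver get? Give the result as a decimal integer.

77934845202010 in 48-bit hexadecimal is 0x46E19EC38E5A.
Stored big-endian, the bytes at ascending addresses are 46 E1 9E C3 8E 5A.
Read back as little-endian, the first byte is least significant, giving 0x5A8EC39EE146.
0x5A8EC39EE146 = 99569213825350.

99569213825350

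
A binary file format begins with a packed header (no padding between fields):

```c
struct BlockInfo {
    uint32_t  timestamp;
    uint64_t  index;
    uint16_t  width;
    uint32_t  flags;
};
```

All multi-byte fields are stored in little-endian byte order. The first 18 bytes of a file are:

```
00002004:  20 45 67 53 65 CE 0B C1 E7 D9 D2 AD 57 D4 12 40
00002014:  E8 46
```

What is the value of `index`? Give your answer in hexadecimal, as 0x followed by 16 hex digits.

`index` follows `timestamp` (4 bytes), so it starts at byte offset 4 and occupies 8 bytes.
Bytes at offsets 4..11: 65 CE 0B C1 E7 D9 D2 AD.
In little-endian order the low byte comes first in memory.
Reassemble most-significant byte first: AD D2 D9 E7 C1 0B CE 65 → 0xADD2D9E7C10BCE65.

0xADD2D9E7C10BCE65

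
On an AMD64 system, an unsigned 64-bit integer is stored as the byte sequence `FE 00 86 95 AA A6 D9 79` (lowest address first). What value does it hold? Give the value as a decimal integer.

8780232200118731006

Little-endian stores the least-significant byte at the lowest address.
Reassemble most-significant byte first: 79 D9 A6 AA 95 86 00 FE → 0x79D9A6AA958600FE.
0x79D9A6AA958600FE = 8780232200118731006.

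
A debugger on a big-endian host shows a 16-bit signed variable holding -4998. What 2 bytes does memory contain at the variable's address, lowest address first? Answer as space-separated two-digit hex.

Two's complement of -4998 in 16 bits: 4998 = 0x1386; invert → 0xEC79; add 1 → 0xEC7A.
Split into bytes (most-significant first): EC 7A.
Big-endian: lowest address holds the most-significant byte.
So the memory order matches the most-significant-first order: EC 7A.

EC 7A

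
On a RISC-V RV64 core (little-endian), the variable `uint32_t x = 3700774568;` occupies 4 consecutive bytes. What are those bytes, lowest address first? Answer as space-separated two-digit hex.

A8 56 95 DC

3700774568 in hexadecimal, padded to 32 bits, is 0xDC9556A8.
Split into bytes (most-significant first): DC 95 56 A8.
Little-endian stores the least-significant byte at the lowest address.
So at ascending addresses the bytes are A8 56 95 DC.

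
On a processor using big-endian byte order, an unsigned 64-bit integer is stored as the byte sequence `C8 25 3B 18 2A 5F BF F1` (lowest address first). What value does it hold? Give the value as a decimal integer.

14421998356700053489

In big-endian order the high byte comes first in memory.
The bytes are already most-significant first: 0xC8253B182A5FBFF1.
0xC8253B182A5FBFF1 = 14421998356700053489.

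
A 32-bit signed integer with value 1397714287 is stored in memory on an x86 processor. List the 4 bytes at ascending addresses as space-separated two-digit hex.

6F 6D 4F 53

1397714287 in hexadecimal, padded to 32 bits, is 0x534F6D6F.
Split into bytes (most-significant first): 53 4F 6D 6F.
In little-endian order the low byte comes first in memory.
So at ascending addresses the bytes are 6F 6D 4F 53.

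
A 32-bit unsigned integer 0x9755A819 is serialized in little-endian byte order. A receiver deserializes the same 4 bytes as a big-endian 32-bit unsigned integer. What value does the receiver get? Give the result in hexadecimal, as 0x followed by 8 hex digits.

0x19A85597

Stored little-endian, the bytes at ascending addresses are 19 A8 55 97.
Read back as big-endian, the last byte is least significant, giving 0x19A85597.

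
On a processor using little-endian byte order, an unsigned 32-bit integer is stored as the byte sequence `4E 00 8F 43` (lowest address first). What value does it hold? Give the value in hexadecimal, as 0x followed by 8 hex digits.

0x438F004E

Little-endian stores the least-significant byte at the lowest address.
Reassemble most-significant byte first: 43 8F 00 4E → 0x438F004E.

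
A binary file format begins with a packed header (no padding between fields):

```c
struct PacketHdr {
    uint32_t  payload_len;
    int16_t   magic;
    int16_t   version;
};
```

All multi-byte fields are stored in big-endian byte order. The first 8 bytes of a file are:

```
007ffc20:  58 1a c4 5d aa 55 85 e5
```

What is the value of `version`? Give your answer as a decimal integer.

-31259

`version` follows `payload_len` (4 B), `magic` (2 B), so it starts at offset 4 + 2 = 6 and occupies 2 bytes.
Bytes at offsets 6..7: 85 E5.
Big-endian stores the most-significant byte at the lowest address.
The bytes are already most-significant first: 0x85E5.
Top bit is set, so as a signed 16-bit value this is 0x85E5 − 2^16 = -31259.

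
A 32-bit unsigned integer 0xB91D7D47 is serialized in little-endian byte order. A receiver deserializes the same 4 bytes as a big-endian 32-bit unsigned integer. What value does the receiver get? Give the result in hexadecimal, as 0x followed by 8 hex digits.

0x477D1DB9

Stored little-endian, the bytes at ascending addresses are 47 7D 1D B9.
Read back as big-endian, the last byte is least significant, giving 0x477D1DB9.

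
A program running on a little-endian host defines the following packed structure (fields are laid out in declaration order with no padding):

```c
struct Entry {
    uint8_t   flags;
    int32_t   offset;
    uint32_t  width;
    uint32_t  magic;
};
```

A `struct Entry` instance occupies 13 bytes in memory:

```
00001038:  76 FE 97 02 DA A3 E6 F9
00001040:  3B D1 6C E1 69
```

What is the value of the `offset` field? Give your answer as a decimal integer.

-637364226

`offset` follows `flags` (1 byte), so it starts at byte offset 1 and occupies 4 bytes.
Bytes at offsets 1..4: FE 97 02 DA.
Little-endian stores the least-significant byte at the lowest address.
Reassemble most-significant byte first: DA 02 97 FE → 0xDA0297FE.
Top bit is set, so as a signed 32-bit value this is 0xDA0297FE − 2^32 = -637364226.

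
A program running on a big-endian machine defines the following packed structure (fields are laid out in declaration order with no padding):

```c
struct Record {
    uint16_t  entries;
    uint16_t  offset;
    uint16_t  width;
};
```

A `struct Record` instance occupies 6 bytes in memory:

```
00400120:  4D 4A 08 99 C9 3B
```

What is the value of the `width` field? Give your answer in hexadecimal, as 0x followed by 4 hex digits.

`width` follows `entries` (2 B), `offset` (2 B), so it starts at offset 2 + 2 = 4 and occupies 2 bytes.
Bytes at offsets 4..5: C9 3B.
In big-endian order the high byte comes first in memory.
The bytes are already most-significant first: 0xC93B.

0xC93B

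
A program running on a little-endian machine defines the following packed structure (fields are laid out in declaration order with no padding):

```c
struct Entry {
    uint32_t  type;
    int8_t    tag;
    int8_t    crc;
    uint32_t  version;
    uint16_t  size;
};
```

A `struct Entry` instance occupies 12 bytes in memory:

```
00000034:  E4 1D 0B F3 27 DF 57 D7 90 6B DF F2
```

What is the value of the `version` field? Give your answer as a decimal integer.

`version` follows `type` (4 B), `tag` (1 B), `crc` (1 B), so it starts at offset 4 + 1 + 1 = 6 and occupies 4 bytes.
Bytes at offsets 6..9: 57 D7 90 6B.
Little-endian stores the least-significant byte at the lowest address.
Reassemble most-significant byte first: 6B 90 D7 57 → 0x6B90D757.
0x6B90D757 = 1804654423.

1804654423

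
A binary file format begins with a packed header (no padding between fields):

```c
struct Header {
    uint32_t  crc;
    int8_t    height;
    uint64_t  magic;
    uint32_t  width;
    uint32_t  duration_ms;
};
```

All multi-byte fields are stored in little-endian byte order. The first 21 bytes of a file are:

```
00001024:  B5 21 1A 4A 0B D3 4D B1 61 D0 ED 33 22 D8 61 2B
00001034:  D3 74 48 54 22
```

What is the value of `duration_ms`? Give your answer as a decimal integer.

`duration_ms` follows `crc` (4 B), `height` (1 B), `magic` (8 B), `width` (4 B), so it starts at offset 4 + 1 + 8 + 4 = 17 and occupies 4 bytes.
Bytes at offsets 17..20: 74 48 54 22.
In little-endian order the low byte comes first in memory.
Reassemble most-significant byte first: 22 54 48 74 → 0x22544874.
0x22544874 = 575948916.

575948916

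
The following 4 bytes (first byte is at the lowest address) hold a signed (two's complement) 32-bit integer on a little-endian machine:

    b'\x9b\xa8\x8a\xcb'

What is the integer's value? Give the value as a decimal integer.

Little-endian stores the least-significant byte at the lowest address.
Reassemble most-significant byte first: CB 8A A8 9B → 0xCB8AA89B.
Top bit is set, so as a signed 32-bit value this is 0xCB8AA89B − 2^32 = -880105317.

-880105317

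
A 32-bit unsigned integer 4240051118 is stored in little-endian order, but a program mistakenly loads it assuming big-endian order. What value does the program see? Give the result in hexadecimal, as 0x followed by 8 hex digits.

0xAE0BBAFC

4240051118 in 32-bit hexadecimal is 0xFCBA0BAE.
Stored little-endian, the bytes at ascending addresses are AE 0B BA FC.
Read back as big-endian, the last byte is least significant, giving 0xAE0BBAFC.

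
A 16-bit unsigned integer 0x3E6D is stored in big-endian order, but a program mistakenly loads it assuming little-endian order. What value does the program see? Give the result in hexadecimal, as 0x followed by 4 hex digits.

Stored big-endian, the bytes at ascending addresses are 3E 6D.
Read back as little-endian, the first byte is least significant, giving 0x6D3E.

0x6D3E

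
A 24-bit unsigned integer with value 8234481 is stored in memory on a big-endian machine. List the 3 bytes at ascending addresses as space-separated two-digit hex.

7D A5 F1

8234481 in hexadecimal, padded to 24 bits, is 0x7DA5F1.
Split into bytes (most-significant first): 7D A5 F1.
Big-endian stores the most-significant byte at the lowest address.
So the memory order matches the most-significant-first order: 7D A5 F1.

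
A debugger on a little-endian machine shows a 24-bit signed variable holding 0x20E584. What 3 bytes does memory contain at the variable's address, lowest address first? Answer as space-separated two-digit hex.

Split into bytes (most-significant first): 20 E5 84.
In little-endian order the low byte comes first in memory.
So at ascending addresses the bytes are 84 E5 20.

84 E5 20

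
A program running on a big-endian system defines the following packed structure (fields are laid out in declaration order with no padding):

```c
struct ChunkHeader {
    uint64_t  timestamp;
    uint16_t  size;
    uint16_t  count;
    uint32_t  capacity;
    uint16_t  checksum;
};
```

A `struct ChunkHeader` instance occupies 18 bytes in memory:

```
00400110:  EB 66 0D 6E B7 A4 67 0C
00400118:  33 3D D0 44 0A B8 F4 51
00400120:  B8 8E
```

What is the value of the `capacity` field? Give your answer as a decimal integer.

179893329

`capacity` follows `timestamp` (8 B), `size` (2 B), `count` (2 B), so it starts at offset 8 + 2 + 2 = 12 and occupies 4 bytes.
Bytes at offsets 12..15: 0A B8 F4 51.
Big-endian stores the most-significant byte at the lowest address.
The bytes are already most-significant first: 0x0AB8F451.
0x0AB8F451 = 179893329.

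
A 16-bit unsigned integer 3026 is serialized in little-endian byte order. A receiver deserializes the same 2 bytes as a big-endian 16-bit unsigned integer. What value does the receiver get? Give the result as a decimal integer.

53771

3026 in 16-bit hexadecimal is 0x0BD2.
Stored little-endian, the bytes at ascending addresses are D2 0B.
Read back as big-endian, the last byte is least significant, giving 0xD20B.
0xD20B = 53771.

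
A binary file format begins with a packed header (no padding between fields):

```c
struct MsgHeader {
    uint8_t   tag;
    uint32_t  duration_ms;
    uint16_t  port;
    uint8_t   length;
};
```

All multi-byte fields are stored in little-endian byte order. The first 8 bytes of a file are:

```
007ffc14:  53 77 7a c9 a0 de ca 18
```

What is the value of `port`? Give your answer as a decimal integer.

51934

`port` follows `tag` (1 B), `duration_ms` (4 B), so it starts at offset 1 + 4 = 5 and occupies 2 bytes.
Bytes at offsets 5..6: DE CA.
In little-endian order the low byte comes first in memory.
Reassemble most-significant byte first: CA DE → 0xCADE.
0xCADE = 51934.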